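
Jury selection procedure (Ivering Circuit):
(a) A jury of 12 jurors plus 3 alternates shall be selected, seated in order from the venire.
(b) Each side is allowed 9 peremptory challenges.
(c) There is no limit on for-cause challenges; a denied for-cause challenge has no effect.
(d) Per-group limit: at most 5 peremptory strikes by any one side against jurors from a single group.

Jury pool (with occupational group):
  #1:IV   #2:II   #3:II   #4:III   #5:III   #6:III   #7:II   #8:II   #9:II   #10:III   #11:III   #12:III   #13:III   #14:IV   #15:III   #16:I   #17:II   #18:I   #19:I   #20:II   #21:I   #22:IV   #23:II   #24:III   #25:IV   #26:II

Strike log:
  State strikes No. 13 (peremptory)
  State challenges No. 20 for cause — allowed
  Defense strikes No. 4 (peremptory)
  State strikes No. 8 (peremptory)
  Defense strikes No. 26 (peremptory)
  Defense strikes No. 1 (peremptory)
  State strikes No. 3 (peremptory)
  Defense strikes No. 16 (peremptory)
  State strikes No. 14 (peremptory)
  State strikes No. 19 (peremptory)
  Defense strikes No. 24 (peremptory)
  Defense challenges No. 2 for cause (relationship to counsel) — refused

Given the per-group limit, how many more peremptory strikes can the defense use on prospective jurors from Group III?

Defense peremptories so far: #4, #26, #1, #16, #24 — 5 of 9 used, 4 left overall.
Against Group III: #4, #24 — 2 used; per-group cap 5 leaves 3.
Binding limit: min(4, 3) = 3.

3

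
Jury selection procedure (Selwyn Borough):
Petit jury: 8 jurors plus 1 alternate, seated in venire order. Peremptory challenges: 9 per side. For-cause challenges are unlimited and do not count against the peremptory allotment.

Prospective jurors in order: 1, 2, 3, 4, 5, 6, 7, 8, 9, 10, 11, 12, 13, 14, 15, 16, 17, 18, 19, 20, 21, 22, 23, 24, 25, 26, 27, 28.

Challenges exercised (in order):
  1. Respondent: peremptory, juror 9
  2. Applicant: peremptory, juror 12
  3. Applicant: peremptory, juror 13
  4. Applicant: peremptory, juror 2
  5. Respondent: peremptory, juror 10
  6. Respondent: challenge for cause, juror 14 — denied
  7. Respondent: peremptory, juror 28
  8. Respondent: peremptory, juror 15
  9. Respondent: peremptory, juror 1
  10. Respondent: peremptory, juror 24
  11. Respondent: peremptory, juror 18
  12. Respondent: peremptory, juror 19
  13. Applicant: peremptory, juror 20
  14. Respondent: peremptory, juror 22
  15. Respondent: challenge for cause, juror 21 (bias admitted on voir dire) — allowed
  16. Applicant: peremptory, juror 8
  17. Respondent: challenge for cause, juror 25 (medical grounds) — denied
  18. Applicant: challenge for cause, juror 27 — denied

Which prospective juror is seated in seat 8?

16

Removed: #1, #2, #8, #9, #10, #12, #13, #15, #18, #19, #20, #21, #22, #24, #28. (#14, #25, #27 stay — for-cause denied.)
Seating in order: seats 1–8 → #3, #4, #5, #6, #7, #11, #14, #16; alternates → #17.
So seat 8 is #16.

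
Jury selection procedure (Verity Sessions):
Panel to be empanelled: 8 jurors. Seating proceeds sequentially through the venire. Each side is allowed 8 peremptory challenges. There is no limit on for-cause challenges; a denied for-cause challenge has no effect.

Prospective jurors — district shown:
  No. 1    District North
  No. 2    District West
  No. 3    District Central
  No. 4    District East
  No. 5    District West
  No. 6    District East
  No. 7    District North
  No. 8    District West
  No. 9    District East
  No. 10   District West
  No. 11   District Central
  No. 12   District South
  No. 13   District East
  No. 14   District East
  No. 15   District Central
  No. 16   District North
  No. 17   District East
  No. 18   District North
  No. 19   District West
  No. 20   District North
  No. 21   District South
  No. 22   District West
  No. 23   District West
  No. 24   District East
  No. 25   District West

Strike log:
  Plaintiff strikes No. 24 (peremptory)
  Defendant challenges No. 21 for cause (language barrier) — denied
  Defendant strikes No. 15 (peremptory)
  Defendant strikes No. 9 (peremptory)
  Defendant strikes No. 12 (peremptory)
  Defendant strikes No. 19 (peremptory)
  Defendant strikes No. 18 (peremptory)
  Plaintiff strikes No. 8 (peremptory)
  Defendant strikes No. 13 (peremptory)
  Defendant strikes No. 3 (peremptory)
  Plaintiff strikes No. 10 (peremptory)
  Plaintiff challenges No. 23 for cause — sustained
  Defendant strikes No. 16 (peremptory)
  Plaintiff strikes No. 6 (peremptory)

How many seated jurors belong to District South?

0

Removed: #3, #6, #8, #9, #10, #12, #13, #15, #16, #18, #19, #23, #24.
Seated jurors 1–8: #1, #2, #4, #5, #7, #11, #14, #17.
None of those are in District South → 0.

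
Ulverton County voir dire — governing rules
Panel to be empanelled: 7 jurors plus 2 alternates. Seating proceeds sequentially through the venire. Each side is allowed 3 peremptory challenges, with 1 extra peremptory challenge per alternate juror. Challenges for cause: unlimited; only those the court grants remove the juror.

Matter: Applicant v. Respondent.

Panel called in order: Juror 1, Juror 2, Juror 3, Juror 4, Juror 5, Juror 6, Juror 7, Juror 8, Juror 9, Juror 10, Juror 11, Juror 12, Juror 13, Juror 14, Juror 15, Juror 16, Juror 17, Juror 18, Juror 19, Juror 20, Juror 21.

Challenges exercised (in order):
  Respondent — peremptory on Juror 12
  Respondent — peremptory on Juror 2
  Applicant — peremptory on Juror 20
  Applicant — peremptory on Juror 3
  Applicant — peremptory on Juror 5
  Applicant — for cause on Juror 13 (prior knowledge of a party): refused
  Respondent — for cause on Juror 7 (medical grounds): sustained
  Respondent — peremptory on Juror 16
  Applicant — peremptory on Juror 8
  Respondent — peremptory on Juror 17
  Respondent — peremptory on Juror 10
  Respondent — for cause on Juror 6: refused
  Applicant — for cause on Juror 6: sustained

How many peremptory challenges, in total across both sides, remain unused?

1

Applicant allotment: 3 base + 1 × 2 alternates = 5. Respondent allotment: 3 base + 1 × 2 alternates = 5.
Applicant peremptories used: #20, #3, #5, #8 — 4 (for-cause on #13, #6 don't count).
Respondent peremptories used: #12, #2, #16, #17, #10 — 5 (for-cause on #7, #6 don't count).
Remaining: (5 − 4) + (5 − 5) = 1.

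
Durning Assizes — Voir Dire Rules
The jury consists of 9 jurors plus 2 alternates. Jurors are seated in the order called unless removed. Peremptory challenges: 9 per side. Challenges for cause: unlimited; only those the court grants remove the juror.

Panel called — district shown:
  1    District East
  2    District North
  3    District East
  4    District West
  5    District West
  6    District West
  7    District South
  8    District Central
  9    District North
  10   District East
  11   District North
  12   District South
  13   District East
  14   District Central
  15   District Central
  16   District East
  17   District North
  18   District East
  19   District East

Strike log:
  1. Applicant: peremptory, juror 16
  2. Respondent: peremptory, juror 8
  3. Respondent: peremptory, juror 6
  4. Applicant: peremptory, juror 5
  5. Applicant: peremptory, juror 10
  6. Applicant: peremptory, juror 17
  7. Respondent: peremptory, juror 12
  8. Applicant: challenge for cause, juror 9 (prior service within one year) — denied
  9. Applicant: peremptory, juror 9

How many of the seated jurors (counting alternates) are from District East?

5

Removed: #5, #6, #8, #9, #10, #12, #16, #17.
Seated (11 incl. alternates): #1, #2, #3, #4, #7, #11, #13, #14, #15, #18, #19.
Of those, in District East: #1, #3, #13, #18, #19 → 5.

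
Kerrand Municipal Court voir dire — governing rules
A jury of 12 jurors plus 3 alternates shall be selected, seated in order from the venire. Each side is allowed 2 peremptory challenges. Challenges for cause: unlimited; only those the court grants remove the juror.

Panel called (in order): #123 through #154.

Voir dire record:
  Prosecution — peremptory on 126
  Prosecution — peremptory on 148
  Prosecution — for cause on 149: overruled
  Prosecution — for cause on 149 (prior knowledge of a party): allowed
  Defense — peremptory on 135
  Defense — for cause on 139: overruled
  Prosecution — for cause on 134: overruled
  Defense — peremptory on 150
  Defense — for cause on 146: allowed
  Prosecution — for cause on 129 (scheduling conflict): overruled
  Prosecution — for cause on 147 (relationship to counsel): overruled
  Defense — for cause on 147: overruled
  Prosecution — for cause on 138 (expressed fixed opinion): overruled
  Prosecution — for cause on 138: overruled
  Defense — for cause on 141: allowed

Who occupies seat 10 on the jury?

133

Removed: #126, #135, #141, #146, #148, #149, #150. (#129, #134, #138, #139, #147 stay — for-cause denied.)
Filling seats in venire order through position 10: #123, #124, #125, #127, #128, #129, #130, #131, #132, #133.
So seat 10 is #133.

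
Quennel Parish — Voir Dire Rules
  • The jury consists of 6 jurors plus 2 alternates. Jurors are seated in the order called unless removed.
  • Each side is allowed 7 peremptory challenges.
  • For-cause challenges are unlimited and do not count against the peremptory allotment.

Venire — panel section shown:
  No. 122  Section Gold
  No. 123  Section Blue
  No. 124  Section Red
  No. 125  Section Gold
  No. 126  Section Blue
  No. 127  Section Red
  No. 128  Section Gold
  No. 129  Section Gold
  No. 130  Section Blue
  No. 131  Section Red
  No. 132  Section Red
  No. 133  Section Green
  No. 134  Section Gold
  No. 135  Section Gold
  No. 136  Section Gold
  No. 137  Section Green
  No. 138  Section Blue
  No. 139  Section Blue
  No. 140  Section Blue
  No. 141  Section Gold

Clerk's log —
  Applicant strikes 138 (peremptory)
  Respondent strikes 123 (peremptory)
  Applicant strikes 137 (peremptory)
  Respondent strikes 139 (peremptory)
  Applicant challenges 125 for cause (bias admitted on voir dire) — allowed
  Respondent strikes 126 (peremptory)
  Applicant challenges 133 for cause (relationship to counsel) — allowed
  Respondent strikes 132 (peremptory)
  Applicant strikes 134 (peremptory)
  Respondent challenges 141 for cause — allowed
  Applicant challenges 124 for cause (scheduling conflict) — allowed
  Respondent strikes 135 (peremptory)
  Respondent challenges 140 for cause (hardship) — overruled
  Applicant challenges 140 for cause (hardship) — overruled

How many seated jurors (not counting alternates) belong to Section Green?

Removed: #123, #124, #125, #126, #132, #133, #134, #135, #137, #138, #139, #141.
Seated jurors 1–6: #122, #127, #128, #129, #130, #131 (alternates #136, #140 not counted).
None of those are in Section Green → 0.

0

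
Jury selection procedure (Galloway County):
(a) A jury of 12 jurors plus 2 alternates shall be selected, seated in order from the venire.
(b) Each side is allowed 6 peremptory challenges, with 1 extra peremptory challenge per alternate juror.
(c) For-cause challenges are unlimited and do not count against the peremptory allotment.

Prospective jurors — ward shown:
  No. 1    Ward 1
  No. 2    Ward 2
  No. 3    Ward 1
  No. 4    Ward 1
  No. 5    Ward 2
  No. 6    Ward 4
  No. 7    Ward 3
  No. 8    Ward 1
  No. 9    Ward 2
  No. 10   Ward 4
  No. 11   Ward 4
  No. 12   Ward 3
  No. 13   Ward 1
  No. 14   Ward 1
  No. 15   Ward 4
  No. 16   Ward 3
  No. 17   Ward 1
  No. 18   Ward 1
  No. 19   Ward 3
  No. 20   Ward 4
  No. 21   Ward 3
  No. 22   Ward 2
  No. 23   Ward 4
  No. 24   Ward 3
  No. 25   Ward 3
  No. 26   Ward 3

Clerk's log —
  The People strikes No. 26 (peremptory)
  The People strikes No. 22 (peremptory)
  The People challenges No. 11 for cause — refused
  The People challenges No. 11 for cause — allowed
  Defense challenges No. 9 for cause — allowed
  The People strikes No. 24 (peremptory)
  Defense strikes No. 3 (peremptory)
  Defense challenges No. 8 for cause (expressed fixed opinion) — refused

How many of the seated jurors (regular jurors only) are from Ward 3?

Removed: #3, #9, #11, #22, #24, #26.
Seated jurors 1–12: #1, #2, #4, #5, #6, #7, #8, #10, #12, #13, #14, #15 (alternates #16, #17 not counted).
Of those, in Ward 3: #7, #12 → 2.

2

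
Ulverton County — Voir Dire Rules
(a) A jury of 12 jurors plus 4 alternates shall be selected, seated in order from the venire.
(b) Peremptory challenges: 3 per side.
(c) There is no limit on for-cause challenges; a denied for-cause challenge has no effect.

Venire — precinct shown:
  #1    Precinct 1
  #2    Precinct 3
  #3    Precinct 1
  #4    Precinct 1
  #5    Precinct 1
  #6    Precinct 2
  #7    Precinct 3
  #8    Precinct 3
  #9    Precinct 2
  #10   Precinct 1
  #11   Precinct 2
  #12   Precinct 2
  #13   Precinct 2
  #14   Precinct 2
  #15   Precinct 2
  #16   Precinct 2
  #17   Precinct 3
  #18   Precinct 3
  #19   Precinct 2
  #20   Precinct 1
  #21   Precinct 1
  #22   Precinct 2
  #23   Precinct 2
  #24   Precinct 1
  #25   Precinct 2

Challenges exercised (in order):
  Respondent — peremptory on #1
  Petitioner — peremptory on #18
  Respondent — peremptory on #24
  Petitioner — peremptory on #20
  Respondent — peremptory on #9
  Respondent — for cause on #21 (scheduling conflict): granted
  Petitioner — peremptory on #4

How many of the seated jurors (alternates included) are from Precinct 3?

4

Removed: #1, #4, #9, #18, #20, #21, #24.
Seated (16 incl. alternates): #2, #3, #5, #6, #7, #8, #10, #11, #12, #13, #14, #15, #16, #17, #19, #22.
Of those, in Precinct 3: #2, #7, #8, #17 → 4.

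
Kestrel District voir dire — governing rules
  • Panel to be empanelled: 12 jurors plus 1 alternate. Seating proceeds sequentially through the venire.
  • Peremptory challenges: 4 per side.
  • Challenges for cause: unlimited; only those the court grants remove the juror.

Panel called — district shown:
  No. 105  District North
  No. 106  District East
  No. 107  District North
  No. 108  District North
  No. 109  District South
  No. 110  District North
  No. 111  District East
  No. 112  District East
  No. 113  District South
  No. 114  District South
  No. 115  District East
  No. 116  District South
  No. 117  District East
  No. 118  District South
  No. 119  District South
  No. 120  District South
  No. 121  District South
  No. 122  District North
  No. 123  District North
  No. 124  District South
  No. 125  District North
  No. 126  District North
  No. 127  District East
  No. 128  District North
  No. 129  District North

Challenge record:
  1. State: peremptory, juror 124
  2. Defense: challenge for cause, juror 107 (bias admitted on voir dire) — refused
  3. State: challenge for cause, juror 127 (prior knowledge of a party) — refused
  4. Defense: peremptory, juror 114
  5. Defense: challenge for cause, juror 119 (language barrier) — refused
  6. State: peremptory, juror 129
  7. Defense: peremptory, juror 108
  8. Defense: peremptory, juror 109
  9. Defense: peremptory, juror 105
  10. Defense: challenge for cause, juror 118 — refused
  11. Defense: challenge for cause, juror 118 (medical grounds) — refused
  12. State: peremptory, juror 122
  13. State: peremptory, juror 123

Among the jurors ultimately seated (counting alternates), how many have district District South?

Removed: #105, #108, #109, #114, #122, #123, #124, #129.
Seated (13 incl. alternates): #106, #107, #110, #111, #112, #113, #115, #116, #117, #118, #119, #120, #121.
Of those, in District South: #113, #116, #118, #119, #120, #121 → 6.

6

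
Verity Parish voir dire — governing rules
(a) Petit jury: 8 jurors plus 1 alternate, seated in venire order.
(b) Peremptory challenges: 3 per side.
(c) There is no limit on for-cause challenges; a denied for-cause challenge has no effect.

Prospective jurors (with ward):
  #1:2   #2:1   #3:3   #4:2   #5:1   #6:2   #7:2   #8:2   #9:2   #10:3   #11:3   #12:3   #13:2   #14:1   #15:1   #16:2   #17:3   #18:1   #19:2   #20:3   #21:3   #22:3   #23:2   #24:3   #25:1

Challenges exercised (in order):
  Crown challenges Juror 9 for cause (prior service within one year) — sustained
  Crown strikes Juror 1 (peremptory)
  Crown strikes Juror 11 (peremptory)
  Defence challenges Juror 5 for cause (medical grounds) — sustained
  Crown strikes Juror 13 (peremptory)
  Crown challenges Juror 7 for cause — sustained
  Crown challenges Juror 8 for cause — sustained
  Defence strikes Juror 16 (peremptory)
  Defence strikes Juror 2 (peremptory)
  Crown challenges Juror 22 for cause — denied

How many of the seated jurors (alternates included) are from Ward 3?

4

Removed: #1, #2, #5, #7, #8, #9, #11, #13, #16.
Seated (9 incl. alternates): #3, #4, #6, #10, #12, #14, #15, #17, #18.
Of those, in Ward 3: #3, #10, #12, #17 → 4.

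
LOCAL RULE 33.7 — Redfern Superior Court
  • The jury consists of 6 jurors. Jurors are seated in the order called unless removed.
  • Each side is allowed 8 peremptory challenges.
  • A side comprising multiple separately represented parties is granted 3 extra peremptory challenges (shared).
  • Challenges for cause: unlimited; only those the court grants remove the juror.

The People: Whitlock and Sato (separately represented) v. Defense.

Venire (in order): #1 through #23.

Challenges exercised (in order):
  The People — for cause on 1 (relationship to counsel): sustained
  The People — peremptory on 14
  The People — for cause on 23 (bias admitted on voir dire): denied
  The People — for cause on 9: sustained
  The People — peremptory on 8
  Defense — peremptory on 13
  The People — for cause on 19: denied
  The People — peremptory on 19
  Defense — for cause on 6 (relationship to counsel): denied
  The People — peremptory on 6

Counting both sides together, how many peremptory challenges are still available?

The People allotment: 8 base + 3 multi-party = 11. Defense allotment: 8.
The People peremptories used: #14, #8, #19, #6 — 4 (for-cause on #1, #23, #9, #19 don't count).
Defense peremptories used: #13 — 1 (the for-cause on #6 doesn't count).
Remaining: (11 − 4) + (8 − 1) = 14.

14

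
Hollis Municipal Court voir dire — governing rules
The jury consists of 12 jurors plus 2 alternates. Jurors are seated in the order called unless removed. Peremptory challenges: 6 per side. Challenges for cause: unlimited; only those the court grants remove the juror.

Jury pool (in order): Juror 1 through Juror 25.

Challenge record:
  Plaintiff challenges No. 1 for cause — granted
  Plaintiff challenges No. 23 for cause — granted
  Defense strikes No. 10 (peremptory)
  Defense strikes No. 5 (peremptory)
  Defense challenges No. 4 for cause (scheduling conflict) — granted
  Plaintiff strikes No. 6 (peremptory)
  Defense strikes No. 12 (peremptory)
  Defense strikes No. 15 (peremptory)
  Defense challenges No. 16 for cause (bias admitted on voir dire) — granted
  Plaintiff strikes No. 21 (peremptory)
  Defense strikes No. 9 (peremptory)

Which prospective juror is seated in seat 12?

Removed: #1, #4, #5, #6, #9, #10, #12, #15, #16, #21, #23.
Seating in order: seats 1–12 → #2, #3, #7, #8, #11, #13, #14, #17, #18, #19, #20, #22; alternates → #24, #25.
So seat 12 is #22.

22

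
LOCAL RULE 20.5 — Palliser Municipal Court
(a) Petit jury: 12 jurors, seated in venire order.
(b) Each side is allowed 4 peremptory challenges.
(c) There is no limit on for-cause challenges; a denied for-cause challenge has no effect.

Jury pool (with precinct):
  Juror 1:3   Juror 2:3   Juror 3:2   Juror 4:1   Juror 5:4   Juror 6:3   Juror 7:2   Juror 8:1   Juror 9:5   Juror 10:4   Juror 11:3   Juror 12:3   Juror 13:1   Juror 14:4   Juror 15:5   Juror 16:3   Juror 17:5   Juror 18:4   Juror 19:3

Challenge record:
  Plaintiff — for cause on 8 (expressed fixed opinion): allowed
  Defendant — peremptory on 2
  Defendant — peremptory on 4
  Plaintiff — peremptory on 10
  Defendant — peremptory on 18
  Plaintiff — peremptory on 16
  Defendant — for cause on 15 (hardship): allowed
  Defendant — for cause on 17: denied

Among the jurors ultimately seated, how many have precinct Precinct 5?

Removed: #2, #4, #8, #10, #15, #16, #18.
Seated jurors 1–12: #1, #3, #5, #6, #7, #9, #11, #12, #13, #14, #17, #19.
Of those, in Precinct 5: #9, #17 → 2.

2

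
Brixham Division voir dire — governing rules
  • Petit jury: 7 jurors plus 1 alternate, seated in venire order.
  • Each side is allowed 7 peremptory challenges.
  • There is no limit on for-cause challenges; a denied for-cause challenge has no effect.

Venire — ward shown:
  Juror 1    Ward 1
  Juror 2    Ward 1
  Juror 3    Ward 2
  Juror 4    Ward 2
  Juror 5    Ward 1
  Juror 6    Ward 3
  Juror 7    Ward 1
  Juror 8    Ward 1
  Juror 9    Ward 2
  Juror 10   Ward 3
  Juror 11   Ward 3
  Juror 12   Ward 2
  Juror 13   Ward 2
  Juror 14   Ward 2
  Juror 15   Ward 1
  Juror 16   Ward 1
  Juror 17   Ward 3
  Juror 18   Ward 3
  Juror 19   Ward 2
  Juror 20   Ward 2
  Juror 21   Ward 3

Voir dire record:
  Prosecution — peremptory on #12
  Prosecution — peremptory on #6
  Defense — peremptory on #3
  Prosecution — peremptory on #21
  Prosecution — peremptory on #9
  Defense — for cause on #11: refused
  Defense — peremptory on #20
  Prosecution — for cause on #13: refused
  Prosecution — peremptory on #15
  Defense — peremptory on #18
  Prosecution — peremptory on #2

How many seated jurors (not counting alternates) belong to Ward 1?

4

Removed: #2, #3, #6, #9, #12, #15, #18, #20, #21.
Seated jurors 1–7: #1, #4, #5, #7, #8, #10, #11 (alternates #13 not counted).
Of those, in Ward 1: #1, #5, #7, #8 → 4.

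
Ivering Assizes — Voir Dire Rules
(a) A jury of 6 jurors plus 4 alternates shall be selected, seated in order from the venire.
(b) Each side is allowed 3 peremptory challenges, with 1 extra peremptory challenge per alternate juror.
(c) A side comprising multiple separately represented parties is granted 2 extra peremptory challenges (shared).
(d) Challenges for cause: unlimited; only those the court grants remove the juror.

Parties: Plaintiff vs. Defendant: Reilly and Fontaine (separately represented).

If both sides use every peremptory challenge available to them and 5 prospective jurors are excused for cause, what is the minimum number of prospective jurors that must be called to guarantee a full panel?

31

Seats to fill: 6 + 4 alternates = 10.
Peremptories — Plaintiff: 3 + 1×4 = 7; Defendant: 3 + 1×4 + 2 = 9; total 16.
For-cause removals: 5.
Minimum venire: 10 + 16 + 5 = 31.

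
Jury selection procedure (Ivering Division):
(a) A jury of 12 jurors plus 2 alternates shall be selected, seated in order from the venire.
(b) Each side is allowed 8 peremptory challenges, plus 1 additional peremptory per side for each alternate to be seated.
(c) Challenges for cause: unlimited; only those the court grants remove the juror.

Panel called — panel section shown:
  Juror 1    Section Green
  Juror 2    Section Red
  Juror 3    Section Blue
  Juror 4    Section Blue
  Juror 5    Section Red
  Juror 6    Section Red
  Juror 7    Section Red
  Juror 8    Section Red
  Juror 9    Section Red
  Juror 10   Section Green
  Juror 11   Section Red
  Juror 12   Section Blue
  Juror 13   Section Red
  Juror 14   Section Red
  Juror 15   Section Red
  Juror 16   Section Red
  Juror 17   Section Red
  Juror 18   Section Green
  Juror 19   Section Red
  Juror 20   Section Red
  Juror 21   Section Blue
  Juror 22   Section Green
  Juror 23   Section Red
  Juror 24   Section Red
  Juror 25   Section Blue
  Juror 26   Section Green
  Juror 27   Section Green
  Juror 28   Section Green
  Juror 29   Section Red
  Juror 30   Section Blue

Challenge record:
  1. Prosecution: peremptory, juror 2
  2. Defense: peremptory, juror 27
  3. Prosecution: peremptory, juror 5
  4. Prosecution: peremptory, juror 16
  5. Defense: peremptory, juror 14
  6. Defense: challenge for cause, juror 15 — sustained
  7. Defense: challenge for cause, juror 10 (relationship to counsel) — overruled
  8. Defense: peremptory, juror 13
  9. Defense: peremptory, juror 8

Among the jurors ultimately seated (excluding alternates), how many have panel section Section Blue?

3

Removed: #2, #5, #8, #13, #14, #15, #16, #27.
Seated jurors 1–12: #1, #3, #4, #6, #7, #9, #10, #11, #12, #17, #18, #19 (alternates #20, #21 not counted).
Of those, in Section Blue: #3, #4, #12 → 3.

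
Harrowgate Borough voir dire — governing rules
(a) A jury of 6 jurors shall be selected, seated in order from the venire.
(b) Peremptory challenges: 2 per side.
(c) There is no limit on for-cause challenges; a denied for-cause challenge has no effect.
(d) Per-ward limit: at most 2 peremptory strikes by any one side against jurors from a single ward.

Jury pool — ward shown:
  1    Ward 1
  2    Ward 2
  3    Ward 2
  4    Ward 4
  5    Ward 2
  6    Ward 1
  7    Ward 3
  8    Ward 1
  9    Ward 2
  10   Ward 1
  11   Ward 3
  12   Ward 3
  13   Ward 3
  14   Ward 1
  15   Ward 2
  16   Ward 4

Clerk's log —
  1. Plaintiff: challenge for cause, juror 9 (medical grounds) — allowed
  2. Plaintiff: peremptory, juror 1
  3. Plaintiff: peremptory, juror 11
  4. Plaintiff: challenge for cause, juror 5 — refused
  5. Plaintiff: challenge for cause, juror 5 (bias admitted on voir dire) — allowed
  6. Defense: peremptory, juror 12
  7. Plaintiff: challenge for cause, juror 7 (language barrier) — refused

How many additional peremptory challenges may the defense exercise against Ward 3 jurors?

Defense peremptories so far: #12 — 1 of 2 used, 1 left overall.
Against Ward 3: #12 — 1 used; per-ward cap 2 leaves 1.
Binding limit: min(1, 1) = 1.

1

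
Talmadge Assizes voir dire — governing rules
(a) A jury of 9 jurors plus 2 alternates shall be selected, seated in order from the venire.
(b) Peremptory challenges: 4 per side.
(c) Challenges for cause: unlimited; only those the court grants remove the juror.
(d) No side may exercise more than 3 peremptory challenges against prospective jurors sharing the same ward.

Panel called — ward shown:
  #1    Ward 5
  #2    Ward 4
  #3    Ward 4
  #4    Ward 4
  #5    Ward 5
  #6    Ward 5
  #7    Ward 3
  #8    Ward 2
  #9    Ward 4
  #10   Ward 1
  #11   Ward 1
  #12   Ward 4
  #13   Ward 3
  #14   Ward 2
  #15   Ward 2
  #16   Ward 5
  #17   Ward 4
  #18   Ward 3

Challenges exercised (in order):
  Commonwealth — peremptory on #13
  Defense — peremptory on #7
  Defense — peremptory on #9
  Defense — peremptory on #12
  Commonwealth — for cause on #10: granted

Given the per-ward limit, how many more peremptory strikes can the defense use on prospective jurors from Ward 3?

1

Defense peremptories so far: #7, #9, #12 — 3 of 4 used, 1 left overall.
Against Ward 3: #7 — 1 used; per-ward cap 3 leaves 2.
Binding limit: min(1, 2) = 1.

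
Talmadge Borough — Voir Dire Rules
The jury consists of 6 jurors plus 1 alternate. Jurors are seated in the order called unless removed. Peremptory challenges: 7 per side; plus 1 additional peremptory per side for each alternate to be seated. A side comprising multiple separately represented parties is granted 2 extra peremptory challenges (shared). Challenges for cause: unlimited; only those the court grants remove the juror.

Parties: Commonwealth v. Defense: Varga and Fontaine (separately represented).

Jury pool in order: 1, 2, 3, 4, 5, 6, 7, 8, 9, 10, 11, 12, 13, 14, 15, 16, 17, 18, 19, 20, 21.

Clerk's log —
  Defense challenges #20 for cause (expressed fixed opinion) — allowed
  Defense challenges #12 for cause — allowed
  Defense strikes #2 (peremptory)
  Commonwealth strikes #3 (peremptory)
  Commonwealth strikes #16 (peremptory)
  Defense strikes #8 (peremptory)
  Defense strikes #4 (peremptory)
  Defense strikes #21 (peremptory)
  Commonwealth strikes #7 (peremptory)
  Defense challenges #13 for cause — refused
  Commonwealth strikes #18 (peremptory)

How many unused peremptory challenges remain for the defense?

6

Defense allotment: 7 base + 1 × 1 alternate + 2 multi-party = 10.
Defense peremptories used: #2, #8, #4, #21 — 4 (for-cause on #20, #12, #13 don't count).
Remaining: 10 − 4 = 6.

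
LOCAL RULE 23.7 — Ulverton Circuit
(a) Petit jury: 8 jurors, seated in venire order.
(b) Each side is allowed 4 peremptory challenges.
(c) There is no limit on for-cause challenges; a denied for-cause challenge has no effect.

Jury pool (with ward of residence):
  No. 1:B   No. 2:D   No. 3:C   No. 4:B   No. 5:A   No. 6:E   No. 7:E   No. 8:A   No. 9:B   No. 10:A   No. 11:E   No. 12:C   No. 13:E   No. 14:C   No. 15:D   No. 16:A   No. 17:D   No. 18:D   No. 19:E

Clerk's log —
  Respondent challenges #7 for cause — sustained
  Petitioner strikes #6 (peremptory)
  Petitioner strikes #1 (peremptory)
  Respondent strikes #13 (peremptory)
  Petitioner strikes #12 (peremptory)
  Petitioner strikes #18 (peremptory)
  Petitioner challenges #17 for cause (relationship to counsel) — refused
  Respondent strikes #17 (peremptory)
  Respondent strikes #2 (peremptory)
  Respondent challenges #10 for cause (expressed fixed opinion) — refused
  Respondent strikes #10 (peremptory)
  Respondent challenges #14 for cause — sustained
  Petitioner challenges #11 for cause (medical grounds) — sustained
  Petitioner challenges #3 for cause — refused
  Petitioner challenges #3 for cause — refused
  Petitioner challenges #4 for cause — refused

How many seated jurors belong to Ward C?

Removed: #1, #2, #6, #7, #10, #11, #12, #13, #14, #17, #18.
Seated jurors 1–8: #3, #4, #5, #8, #9, #15, #16, #19.
Of those, in Ward C: #3 → 1.

1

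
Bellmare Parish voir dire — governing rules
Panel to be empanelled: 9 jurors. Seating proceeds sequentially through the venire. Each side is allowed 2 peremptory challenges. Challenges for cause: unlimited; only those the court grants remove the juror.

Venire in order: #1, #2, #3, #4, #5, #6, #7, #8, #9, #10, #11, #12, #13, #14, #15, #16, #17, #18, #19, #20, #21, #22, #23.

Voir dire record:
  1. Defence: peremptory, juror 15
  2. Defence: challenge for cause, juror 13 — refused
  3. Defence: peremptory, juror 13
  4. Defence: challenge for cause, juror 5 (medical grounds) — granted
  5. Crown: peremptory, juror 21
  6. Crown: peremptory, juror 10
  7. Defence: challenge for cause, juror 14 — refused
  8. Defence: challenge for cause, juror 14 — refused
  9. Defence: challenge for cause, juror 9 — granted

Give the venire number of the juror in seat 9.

12

Removed: #5, #9, #10, #13, #15, #21. (#14 stays — for-cause denied.)
Filling seats in venire order through position 9: #1, #2, #3, #4, #6, #7, #8, #11, #12.
So seat 9 is #12.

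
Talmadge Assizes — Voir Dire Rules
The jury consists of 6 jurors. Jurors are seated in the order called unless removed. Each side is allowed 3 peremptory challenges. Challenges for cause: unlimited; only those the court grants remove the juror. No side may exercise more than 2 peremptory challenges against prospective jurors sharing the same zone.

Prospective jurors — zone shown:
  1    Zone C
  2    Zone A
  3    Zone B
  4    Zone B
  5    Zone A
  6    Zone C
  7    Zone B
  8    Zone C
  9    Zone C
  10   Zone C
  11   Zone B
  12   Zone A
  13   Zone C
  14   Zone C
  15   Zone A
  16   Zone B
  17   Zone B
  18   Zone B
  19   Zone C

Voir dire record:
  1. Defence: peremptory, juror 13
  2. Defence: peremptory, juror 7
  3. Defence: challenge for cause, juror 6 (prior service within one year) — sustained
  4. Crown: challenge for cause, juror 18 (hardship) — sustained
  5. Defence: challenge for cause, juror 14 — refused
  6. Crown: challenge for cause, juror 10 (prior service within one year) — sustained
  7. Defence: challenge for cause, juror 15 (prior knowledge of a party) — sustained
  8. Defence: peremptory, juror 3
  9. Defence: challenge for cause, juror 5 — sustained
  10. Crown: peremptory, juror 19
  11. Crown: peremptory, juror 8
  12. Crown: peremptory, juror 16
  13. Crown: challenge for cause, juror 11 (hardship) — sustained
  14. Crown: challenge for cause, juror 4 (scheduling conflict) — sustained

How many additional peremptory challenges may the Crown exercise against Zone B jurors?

0

Crown peremptories so far: #19, #8, #16 — 3 of 3 used, 0 left overall.
Against Zone B: #16 — 1 used; per-zone cap 2 leaves 1.
Binding limit: min(0, 1) = 0.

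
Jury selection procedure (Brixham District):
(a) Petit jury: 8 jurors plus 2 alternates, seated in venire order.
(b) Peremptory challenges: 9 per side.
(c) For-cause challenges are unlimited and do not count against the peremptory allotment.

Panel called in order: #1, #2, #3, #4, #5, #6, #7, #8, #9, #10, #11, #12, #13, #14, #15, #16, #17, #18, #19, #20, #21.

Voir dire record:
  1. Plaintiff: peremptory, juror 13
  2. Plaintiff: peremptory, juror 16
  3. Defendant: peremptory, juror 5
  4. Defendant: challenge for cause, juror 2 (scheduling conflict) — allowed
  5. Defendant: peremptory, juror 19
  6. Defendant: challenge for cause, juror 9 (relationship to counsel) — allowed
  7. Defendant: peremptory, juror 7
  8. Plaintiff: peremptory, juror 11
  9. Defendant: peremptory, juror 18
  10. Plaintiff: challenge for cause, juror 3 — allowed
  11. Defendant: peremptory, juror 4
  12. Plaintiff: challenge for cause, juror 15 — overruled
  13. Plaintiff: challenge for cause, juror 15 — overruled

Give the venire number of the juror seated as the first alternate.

20

Removed: #2, #3, #4, #5, #7, #9, #11, #13, #16, #18, #19. (#15 stays — for-cause denied.)
Seating in order: seats 1–8 → #1, #6, #8, #10, #12, #14, #15, #17; alternates → #20, #21.
So alternate 1 is #20.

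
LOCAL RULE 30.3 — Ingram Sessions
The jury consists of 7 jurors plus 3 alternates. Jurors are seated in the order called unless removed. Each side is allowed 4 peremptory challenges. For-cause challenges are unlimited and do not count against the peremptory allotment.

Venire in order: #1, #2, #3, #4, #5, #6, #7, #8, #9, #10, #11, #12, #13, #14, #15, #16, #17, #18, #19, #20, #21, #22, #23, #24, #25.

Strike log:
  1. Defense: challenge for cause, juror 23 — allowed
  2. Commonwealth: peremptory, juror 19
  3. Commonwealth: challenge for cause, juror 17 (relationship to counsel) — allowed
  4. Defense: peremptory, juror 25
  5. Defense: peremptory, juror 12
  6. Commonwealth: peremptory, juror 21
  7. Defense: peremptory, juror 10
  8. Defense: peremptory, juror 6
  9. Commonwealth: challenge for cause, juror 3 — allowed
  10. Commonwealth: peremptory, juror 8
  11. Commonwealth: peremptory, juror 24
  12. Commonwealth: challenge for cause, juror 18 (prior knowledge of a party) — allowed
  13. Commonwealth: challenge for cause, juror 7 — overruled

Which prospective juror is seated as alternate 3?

Removed: #3, #6, #8, #10, #12, #17, #18, #19, #21, #23, #24, #25. (#7 stays — for-cause denied.)
Seating in order: seats 1–7 → #1, #2, #4, #5, #7, #9, #11; alternates → #13, #14, #15.
So alternate 3 is #15.

15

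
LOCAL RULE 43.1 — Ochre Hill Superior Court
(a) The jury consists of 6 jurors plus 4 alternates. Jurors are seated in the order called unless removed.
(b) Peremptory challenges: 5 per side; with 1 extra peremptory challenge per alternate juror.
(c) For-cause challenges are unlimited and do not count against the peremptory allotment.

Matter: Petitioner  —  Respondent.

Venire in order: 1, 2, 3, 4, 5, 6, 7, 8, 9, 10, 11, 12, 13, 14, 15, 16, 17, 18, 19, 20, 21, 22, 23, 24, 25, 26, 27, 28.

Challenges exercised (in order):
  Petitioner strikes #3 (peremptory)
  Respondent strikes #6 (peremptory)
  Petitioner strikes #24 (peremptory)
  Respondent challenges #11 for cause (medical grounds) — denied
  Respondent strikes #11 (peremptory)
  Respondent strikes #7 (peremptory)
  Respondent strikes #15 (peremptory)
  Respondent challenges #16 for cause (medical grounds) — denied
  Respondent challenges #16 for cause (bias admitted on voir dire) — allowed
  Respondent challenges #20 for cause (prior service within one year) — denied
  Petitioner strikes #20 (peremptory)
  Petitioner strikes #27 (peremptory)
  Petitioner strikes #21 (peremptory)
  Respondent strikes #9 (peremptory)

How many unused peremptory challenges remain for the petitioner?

4

Petitioner allotment: 5 base + 1 × 4 alternates = 9.
Petitioner peremptories used: #3, #24, #20, #27, #21 — 5.
Remaining: 9 − 5 = 4.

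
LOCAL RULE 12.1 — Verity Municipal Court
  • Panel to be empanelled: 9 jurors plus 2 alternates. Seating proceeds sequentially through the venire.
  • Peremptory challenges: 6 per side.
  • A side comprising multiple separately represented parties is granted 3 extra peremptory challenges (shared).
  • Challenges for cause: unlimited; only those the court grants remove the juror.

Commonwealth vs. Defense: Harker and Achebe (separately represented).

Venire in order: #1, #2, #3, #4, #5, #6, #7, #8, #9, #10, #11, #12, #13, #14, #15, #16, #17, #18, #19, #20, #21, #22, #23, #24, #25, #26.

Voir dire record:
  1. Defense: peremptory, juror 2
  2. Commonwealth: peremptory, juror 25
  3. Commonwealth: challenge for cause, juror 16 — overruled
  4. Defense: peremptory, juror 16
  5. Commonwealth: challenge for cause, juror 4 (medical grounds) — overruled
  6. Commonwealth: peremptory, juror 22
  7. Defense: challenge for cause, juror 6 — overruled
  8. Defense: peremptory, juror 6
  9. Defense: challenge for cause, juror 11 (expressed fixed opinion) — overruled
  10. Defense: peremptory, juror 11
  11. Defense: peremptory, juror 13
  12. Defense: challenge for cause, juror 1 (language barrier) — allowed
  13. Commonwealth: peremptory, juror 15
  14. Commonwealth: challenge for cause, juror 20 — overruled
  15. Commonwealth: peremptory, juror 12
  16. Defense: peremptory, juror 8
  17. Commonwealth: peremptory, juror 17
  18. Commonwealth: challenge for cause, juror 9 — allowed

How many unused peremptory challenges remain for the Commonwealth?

Commonwealth allotment: 6.
Commonwealth peremptories used: #25, #22, #15, #12, #17 — 5 (for-cause on #16, #4, #20, #9 don't count).
Remaining: 6 − 5 = 1.

1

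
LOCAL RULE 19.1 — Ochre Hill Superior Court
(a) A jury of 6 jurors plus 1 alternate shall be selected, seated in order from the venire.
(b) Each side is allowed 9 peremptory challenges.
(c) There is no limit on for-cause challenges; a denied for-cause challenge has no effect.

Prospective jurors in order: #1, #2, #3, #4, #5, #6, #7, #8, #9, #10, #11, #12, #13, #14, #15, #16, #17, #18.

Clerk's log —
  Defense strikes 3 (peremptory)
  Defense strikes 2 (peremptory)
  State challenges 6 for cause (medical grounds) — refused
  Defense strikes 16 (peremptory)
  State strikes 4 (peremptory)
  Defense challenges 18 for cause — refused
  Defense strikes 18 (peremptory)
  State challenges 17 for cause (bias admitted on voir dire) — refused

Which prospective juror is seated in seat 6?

Removed: #2, #3, #4, #16, #18. (#6, #17 stay — for-cause denied.)
Seating in order: seats 1–6 → #1, #5, #6, #7, #8, #9; alternates → #10.
So seat 6 is #9.

9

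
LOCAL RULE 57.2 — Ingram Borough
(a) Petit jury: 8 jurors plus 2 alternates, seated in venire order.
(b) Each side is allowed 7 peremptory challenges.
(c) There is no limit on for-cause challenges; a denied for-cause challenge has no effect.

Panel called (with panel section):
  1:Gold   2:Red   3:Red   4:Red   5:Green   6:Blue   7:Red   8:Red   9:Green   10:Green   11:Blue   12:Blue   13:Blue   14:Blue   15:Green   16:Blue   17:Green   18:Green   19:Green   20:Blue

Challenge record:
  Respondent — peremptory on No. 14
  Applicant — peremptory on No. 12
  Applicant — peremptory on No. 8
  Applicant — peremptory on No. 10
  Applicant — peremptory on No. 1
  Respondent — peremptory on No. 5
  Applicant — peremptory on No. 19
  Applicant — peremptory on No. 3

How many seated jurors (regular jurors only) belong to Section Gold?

Removed: #1, #3, #5, #8, #10, #12, #14, #19.
Seated jurors 1–8: #2, #4, #6, #7, #9, #11, #13, #15 (alternates #16, #17 not counted).
None of those are in Section Gold → 0.

0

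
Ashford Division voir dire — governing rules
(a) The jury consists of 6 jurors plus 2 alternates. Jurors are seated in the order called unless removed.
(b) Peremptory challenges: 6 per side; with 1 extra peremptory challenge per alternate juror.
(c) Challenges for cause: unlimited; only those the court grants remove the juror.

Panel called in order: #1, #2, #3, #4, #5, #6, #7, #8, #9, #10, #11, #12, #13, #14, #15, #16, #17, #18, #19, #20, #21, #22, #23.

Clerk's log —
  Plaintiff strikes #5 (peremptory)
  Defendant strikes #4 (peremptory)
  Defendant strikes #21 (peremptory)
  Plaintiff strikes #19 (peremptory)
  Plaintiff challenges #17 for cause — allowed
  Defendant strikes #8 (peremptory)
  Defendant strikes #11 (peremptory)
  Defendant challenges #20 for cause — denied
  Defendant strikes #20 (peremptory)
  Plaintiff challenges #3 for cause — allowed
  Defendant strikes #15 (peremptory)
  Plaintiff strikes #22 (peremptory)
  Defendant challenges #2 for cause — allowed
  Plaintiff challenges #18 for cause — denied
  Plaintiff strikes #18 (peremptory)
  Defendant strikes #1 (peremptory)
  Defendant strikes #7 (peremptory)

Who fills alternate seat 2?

Removed: #1, #2, #3, #4, #5, #7, #8, #11, #15, #17, #18, #19, #20, #21, #22.
Filling seats in venire order through position 8: #6, #9, #10, #12, #13, #14, #16, #23.
So alternate 2 is #23.

23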